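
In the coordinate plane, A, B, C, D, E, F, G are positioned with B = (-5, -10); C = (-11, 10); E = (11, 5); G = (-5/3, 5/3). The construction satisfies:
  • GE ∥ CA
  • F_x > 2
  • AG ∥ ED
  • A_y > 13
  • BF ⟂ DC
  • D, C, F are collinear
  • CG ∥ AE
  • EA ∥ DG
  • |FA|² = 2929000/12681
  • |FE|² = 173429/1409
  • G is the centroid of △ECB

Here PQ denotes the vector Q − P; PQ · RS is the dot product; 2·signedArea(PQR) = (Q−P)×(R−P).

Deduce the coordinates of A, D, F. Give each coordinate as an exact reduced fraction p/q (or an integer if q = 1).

A = (5/3, 40/3)
D = (23/3, -20/3)
F = (3205/1409, -2610/1409)

1. A_x = 5/3  [CG ∥ AE ∩ GE ∥ CA]
2. A_y = 40/3  [CG ∥ AE ∩ GE ∥ CA]
   → A = (5/3, 40/3)
3. D_x = 23/3  [EA ∥ DG ∩ AG ∥ ED]
4. D_y = -20/3  [EA ∥ DG ∩ AG ∥ ED]
   → D = (23/3, -20/3)
5. F_x = 3205/1409  [D, C, F are collinear ∩ BF ⟂ DC]
6. F_y = -2610/1409  [D, C, F are collinear ∩ BF ⟂ DC]
   → F = (3205/1409, -2610/1409)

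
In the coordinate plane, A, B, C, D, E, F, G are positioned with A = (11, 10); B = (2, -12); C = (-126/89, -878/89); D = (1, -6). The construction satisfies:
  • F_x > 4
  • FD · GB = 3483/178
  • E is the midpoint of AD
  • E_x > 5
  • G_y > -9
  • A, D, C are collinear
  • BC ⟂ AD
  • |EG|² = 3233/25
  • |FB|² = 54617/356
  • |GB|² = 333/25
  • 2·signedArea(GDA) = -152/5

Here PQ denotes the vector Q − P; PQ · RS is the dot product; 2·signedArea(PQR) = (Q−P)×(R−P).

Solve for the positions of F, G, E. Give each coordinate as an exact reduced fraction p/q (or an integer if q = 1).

1. G_x = 7/5  [line -16·x + 10·y + 532/5 = 0 ∩ |GB|² = 333/25]
2. G_y = -42/5  [line -16·x + 10·y + 532/5 = 0 ∩ |GB|² = 333/25]
   → G = (7/5, -42/5)
3. E_x = 6  [E is the midpoint of AD]
4. E_y = 2  [E is the midpoint of AD]
   → E = (6, 2)
5. F_x = 853/178  [line -3/5·x + 18/5·y + 2343/890 = 0 ∩ |FB|² = 54617/356]
6. F_y = 6/89  [line -3/5·x + 18/5·y + 2343/890 = 0 ∩ |FB|² = 54617/356]
   → F = (853/178, 6/89)

E = (6, 2)
F = (853/178, 6/89)
G = (7/5, -42/5)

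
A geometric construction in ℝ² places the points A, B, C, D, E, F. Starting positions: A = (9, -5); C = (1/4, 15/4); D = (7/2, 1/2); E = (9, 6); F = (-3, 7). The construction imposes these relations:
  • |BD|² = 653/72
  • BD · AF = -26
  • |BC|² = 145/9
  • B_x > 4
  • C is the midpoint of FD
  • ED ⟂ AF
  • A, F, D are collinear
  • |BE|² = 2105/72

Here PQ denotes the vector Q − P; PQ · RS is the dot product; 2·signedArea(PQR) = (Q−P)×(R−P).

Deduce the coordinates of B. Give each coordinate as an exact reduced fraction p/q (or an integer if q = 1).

1. B_x = 17/4  [line 12·x + -12·y + -10 = 0 ∩ |BD|² = 653/72]
2. B_y = 41/12  [line 12·x + -12·y + -10 = 0 ∩ |BD|² = 653/72]
   → B = (17/4, 41/12)

B = (17/4, 41/12)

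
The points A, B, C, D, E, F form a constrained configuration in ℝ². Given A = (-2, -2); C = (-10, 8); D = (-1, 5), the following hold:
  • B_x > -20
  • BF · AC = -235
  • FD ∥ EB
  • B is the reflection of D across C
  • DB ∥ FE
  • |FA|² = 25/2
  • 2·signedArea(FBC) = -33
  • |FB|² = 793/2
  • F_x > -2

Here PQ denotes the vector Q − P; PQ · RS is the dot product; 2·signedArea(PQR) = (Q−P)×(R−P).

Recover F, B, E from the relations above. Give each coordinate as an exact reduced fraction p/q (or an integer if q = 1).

B = (-19, 11)
E = (-39/2, 15/2)
F = (-3/2, 3/2)

1. B_x = -19  [B is the reflection of D across C]
2. B_y = 11  [B is the reflection of D across C]
   → B = (-19, 11)
3. F_x = -3/2  [2·signedArea(FBC) = -33 ∩ BF · AC = -235]
4. F_y = 3/2  [2·signedArea(FBC) = -33 ∩ BF · AC = -235]
   → F = (-3/2, 3/2)
5. E_x = -39/2  [FD ∥ EB ∩ DB ∥ FE]
6. E_y = 15/2  [FD ∥ EB ∩ DB ∥ FE]
   → E = (-39/2, 15/2)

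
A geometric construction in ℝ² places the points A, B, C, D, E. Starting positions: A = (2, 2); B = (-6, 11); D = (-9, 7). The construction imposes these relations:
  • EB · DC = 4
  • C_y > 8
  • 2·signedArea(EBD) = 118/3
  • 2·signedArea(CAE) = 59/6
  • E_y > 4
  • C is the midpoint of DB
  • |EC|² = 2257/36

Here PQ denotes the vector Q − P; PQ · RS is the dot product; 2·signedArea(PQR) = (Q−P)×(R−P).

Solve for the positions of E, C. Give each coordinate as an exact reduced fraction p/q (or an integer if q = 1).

C = (-15/2, 9)
E = (-2/3, 5)

1. C_x = -15/2  [C is the midpoint of DB]
2. C_y = 9  [C is the midpoint of DB]
   → C = (-15/2, 9)
3. E_x = -2/3  [EB · DC = 4 ∩ 2·signedArea(EBD) = 118/3]
4. E_y = 5  [EB · DC = 4 ∩ 2·signedArea(EBD) = 118/3]
   → E = (-2/3, 5)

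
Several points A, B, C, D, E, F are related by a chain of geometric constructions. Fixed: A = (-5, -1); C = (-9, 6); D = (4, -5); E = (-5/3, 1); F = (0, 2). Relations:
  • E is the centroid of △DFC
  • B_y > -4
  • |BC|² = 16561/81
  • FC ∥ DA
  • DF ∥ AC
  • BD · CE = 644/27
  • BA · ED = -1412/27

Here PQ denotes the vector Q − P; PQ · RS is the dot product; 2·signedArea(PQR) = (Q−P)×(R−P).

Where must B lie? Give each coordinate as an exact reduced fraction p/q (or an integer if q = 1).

1. B_x = 19/9  [BA · ED = -1412/27 ∩ BD · CE = 644/27]
2. B_y = -3  [BA · ED = -1412/27 ∩ BD · CE = 644/27]
   → B = (19/9, -3)

B = (19/9, -3)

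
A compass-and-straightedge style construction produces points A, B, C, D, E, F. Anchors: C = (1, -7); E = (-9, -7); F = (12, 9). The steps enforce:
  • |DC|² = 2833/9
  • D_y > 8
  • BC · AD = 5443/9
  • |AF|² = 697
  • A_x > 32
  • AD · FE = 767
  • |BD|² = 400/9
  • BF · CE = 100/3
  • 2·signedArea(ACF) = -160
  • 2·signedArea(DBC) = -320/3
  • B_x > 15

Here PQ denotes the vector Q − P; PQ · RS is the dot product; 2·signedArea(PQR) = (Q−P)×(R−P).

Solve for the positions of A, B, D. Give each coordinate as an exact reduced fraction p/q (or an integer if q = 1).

A = (33, 25)
B = (46/3, 9)
D = (26/3, 9)

1. A_x = 33  [line -16·x + 11·y + 253 = 0 ∩ |AF|² = 697]
2. A_y = 25  [line -16·x + 11·y + 253 = 0 ∩ |AF|² = 697]
   → A = (33, 25)
3. B_x = 46/3  [BF · CE = 100/3]
4. D_x = 26/3  [line -21·x + -16·y + 326 = 0 ∩ |DC|² = 2833/9]
5. D_y = 9  [line -21·x + -16·y + 326 = 0 ∩ |DC|² = 2833/9]
   → D = (26/3, 9)
6. B_x = 46/3  [BC · AD = 5443/9 ∩ 2·signedArea(DBC) = -320/3]
7. B_y = 9  [BC · AD = 5443/9 ∩ 2·signedArea(DBC) = -320/3]
   → B = (46/3, 9)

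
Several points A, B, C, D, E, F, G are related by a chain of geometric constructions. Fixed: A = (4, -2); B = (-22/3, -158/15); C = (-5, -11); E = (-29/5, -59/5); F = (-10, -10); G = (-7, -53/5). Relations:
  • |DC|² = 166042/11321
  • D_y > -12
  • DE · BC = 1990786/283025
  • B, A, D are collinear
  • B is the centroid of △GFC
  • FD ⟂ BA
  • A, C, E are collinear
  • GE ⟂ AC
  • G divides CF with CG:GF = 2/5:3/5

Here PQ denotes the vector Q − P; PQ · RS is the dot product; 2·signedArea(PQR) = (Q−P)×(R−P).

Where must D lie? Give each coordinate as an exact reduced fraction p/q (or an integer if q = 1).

1. D_x = -99386/11321  [B, A, D are collinear ∩ FD ⟂ BA]
2. D_y = -131570/11321  [B, A, D are collinear ∩ FD ⟂ BA]
   → D = (-99386/11321, -131570/11321)

D = (-99386/11321, -131570/11321)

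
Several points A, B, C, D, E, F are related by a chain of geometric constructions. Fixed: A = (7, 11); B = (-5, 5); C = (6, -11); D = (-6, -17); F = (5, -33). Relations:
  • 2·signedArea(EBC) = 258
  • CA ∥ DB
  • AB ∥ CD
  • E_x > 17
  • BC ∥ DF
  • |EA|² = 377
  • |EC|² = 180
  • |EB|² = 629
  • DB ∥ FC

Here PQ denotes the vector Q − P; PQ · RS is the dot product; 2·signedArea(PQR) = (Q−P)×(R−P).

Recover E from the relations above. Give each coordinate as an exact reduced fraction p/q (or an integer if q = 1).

1. E_x = 18  [line 16·x + 11·y + -233 = 0 ∩ |EC|² = 180]
2. E_y = -5  [line 16·x + 11·y + -233 = 0 ∩ |EC|² = 180]
   → E = (18, -5)

E = (18, -5)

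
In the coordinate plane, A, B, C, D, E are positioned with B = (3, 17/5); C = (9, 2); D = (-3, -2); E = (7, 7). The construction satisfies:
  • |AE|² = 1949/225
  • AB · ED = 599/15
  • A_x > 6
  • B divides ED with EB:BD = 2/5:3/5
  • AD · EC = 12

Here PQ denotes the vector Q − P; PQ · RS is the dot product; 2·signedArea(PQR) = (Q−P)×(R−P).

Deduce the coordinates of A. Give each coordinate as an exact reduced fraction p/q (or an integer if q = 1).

1. A_x = 19/3  [AD · EC = 12 ∩ AB · ED = 599/15]
2. A_y = 62/15  [AD · EC = 12 ∩ AB · ED = 599/15]
   → A = (19/3, 62/15)

A = (19/3, 62/15)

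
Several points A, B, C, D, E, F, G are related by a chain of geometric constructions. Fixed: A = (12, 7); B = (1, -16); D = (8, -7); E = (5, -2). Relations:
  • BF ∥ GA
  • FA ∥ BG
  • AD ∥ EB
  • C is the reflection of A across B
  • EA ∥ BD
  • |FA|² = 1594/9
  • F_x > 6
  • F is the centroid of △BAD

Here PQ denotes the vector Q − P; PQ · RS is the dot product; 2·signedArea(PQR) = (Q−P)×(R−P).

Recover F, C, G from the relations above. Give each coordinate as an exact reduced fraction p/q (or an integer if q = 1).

C = (-10, -39)
F = (7, -16/3)
G = (6, -11/3)

1. F_x = 7  [F is the centroid of △BAD]
2. F_y = -16/3  [F is the centroid of △BAD]
   → F = (7, -16/3)
3. C_x = -10  [C is the reflection of A across B]
4. C_y = -39  [C is the reflection of A across B]
   → C = (-10, -39)
5. G_x = 6  [BF ∥ GA ∩ FA ∥ BG]
6. G_y = -11/3  [BF ∥ GA ∩ FA ∥ BG]
   → G = (6, -11/3)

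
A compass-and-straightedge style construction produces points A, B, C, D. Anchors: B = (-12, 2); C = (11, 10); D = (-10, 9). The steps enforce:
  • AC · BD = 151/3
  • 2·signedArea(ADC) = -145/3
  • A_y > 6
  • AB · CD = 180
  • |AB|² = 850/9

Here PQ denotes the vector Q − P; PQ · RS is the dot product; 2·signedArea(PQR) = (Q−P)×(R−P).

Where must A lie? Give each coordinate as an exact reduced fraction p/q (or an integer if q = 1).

1. A_x = -11/3  [AB · CD = 180 ∩ 2·signedArea(ADC) = -145/3]
2. A_y = 7  [AB · CD = 180 ∩ 2·signedArea(ADC) = -145/3]
   → A = (-11/3, 7)

A = (-11/3, 7)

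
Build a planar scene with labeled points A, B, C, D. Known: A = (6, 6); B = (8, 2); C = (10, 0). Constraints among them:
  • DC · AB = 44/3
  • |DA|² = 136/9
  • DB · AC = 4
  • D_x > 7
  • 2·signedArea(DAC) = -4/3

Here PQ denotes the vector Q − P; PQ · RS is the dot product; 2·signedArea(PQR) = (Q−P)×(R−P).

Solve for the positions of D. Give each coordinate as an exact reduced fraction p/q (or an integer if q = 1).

D = (8, 8/3)

1. D_x = 8  [DC · AB = 44/3 ∩ 2·signedArea(DAC) = -4/3]
2. D_y = 8/3  [DC · AB = 44/3 ∩ 2·signedArea(DAC) = -4/3]
   → D = (8, 8/3)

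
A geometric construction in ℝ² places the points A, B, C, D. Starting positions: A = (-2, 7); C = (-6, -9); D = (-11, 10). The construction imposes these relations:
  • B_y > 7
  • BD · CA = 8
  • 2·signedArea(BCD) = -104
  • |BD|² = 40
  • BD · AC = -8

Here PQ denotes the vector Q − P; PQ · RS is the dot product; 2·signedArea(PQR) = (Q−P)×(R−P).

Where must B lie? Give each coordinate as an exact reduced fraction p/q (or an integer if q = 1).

B = (-5, 8)

1. B_x = -5  [2·signedArea(BCD) = -104 ∩ BD · CA = 8]
2. B_y = 8  [2·signedArea(BCD) = -104 ∩ BD · CA = 8]
   → B = (-5, 8)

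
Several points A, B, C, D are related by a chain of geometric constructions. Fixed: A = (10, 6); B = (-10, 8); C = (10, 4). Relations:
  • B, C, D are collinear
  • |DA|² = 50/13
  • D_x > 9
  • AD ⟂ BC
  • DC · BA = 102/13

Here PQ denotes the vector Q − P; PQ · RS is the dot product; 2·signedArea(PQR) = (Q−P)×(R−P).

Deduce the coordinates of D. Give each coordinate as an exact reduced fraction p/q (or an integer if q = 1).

D = (125/13, 53/13)

1. D_x = 125/13  [B, C, D are collinear ∩ AD ⟂ BC]
2. D_y = 53/13  [B, C, D are collinear ∩ AD ⟂ BC]
   → D = (125/13, 53/13)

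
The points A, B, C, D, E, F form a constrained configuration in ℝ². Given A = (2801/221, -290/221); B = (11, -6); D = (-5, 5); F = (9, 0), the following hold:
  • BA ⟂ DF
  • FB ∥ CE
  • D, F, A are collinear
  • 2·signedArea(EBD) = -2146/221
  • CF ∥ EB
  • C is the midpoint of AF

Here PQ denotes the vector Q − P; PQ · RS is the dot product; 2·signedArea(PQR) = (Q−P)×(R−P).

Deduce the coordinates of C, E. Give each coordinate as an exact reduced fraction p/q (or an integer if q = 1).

C = (2395/221, -145/221)
E = (2837/221, -1471/221)

1. C_x = 2395/221  [C is the midpoint of AF]
2. C_y = -145/221  [C is the midpoint of AF]
   → C = (2395/221, -145/221)
3. E_x = 2837/221  [CF ∥ EB ∩ FB ∥ CE]
4. E_y = -1471/221  [CF ∥ EB ∩ FB ∥ CE]
   → E = (2837/221, -1471/221)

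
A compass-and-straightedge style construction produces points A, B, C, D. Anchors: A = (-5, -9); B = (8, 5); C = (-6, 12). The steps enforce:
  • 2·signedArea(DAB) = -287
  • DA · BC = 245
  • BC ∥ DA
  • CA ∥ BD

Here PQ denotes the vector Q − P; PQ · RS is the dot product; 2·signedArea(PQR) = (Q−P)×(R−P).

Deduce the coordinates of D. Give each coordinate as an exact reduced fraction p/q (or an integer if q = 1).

1. D_x = 9  [BC ∥ DA ∩ CA ∥ BD]
2. D_y = -16  [BC ∥ DA ∩ CA ∥ BD]
   → D = (9, -16)

D = (9, -16)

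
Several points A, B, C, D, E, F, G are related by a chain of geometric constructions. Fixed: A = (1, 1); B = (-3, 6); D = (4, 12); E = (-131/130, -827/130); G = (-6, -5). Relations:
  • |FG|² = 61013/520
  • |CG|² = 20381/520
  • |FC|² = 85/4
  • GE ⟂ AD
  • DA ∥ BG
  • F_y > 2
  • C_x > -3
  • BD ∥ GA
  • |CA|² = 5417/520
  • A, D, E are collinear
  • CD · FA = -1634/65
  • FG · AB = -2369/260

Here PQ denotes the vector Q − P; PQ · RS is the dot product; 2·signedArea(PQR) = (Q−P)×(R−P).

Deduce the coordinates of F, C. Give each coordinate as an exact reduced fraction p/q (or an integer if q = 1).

1. F_x = 389/260  [line 4·x + -5·y + 2109/260 = 0 ∩ |FG|² = 61013/520]
2. F_y = 733/260  [line 4·x + -5·y + 2109/260 = 0 ∩ |FG|² = 61013/520]
   → F = (389/260, 733/260)
3. C_x = -521/260  [line 129/260·x + 473/260·y + 86/65 = 0 ∩ |CG|² = 20381/520]
4. C_y = -47/260  [line 129/260·x + 473/260·y + 86/65 = 0 ∩ |CG|² = 20381/520]
   → C = (-521/260, -47/260)

C = (-521/260, -47/260)
F = (389/260, 733/260)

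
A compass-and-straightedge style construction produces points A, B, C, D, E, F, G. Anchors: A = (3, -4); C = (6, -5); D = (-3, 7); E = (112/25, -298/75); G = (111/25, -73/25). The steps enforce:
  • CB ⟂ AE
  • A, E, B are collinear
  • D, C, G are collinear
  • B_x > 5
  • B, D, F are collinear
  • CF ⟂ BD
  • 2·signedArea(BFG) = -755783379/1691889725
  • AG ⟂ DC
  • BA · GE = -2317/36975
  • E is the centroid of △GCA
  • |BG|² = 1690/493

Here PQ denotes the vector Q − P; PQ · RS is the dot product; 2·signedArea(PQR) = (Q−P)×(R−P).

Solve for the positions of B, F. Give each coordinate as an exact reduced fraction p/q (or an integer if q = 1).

B = (73716/12325, -48638/12325)
F = (880507959/135351178, -620635553/135351178)

1. B_x = 73716/12325  [A, E, B are collinear ∩ CB ⟂ AE]
2. B_y = -48638/12325  [A, E, B are collinear ∩ CB ⟂ AE]
   → B = (73716/12325, -48638/12325)
3. F_x = 880507959/135351178  [B, D, F are collinear ∩ CF ⟂ BD]
4. F_y = -620635553/135351178  [B, D, F are collinear ∩ CF ⟂ BD]
   → F = (880507959/135351178, -620635553/135351178)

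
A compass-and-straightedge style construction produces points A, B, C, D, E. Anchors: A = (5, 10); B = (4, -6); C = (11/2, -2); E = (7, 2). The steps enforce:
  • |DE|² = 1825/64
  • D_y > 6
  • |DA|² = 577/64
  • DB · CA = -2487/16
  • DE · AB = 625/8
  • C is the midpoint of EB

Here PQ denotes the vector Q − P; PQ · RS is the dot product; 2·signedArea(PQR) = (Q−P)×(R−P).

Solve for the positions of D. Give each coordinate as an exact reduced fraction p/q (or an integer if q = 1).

D = (41/8, 7)

1. D_x = 41/8  [DE · AB = 625/8 ∩ DB · CA = -2487/16]
2. D_y = 7  [DE · AB = 625/8 ∩ DB · CA = -2487/16]
   → D = (41/8, 7)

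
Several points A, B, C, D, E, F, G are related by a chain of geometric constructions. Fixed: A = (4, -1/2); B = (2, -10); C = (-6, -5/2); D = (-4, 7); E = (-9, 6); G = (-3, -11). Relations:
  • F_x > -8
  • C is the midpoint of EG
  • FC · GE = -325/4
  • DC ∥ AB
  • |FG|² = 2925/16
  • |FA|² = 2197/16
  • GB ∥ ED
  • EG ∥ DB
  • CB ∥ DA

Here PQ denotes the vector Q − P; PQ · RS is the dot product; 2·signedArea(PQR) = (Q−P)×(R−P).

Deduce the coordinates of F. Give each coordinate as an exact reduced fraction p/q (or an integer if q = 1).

1. F_x = -15/2  [line 6·x + -17·y + 299/4 = 0 ∩ |FG|² = 2925/16]
2. F_y = 7/4  [line 6·x + -17·y + 299/4 = 0 ∩ |FG|² = 2925/16]
   → F = (-15/2, 7/4)

F = (-15/2, 7/4)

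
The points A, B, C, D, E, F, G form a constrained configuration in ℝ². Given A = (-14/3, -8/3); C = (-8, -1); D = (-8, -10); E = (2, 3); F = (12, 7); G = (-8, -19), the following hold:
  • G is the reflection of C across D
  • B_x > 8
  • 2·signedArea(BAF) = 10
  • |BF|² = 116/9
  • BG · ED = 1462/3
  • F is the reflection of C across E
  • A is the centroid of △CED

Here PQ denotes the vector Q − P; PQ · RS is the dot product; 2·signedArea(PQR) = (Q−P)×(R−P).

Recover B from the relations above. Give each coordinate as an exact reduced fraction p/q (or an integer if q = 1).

1. B_x = 26/3  [2·signedArea(BAF) = 10 ∩ BG · ED = 1462/3]
2. B_y = 17/3  [2·signedArea(BAF) = 10 ∩ BG · ED = 1462/3]
   → B = (26/3, 17/3)

B = (26/3, 17/3)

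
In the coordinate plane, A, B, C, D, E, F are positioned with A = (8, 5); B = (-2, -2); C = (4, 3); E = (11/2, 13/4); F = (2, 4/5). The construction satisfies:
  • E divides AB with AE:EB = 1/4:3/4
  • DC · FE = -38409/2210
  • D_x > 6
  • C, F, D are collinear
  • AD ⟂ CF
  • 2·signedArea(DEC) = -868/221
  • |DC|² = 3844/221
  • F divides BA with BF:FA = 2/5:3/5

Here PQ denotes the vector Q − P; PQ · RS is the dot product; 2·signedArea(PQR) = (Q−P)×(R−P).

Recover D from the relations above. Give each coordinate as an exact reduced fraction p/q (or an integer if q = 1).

D = (1504/221, 1345/221)

1. D_x = 1504/221  [C, F, D are collinear ∩ AD ⟂ CF]
2. D_y = 1345/221  [C, F, D are collinear ∩ AD ⟂ CF]
   → D = (1504/221, 1345/221)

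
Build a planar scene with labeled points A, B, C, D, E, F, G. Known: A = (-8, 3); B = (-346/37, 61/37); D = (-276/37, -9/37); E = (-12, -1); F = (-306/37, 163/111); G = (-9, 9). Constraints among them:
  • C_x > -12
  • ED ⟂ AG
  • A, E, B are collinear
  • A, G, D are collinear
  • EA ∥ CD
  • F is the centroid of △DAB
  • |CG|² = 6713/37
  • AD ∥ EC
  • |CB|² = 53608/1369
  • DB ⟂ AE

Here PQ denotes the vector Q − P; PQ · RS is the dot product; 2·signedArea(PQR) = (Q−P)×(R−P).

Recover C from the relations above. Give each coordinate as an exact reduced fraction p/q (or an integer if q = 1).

C = (-424/37, -157/37)

1. C_x = -424/37  [EA ∥ CD ∩ AD ∥ EC]
2. C_y = -157/37  [EA ∥ CD ∩ AD ∥ EC]
   → C = (-424/37, -157/37)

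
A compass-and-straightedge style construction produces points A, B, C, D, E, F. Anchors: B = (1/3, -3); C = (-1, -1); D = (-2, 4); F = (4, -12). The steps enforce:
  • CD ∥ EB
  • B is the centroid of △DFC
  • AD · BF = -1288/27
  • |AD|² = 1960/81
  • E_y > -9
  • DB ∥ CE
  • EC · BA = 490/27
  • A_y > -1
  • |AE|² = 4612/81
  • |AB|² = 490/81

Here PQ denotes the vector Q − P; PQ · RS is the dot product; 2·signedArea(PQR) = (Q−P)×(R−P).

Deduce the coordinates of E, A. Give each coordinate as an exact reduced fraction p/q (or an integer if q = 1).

A = (-4/9, -2/3)
E = (4/3, -8)

1. E_x = 4/3  [CD ∥ EB ∩ DB ∥ CE]
2. E_y = -8  [CD ∥ EB ∩ DB ∥ CE]
   → E = (4/3, -8)
3. A_x = -4/9  [AD · BF = -1288/27 ∩ EC · BA = 490/27]
4. A_y = -2/3  [AD · BF = -1288/27 ∩ EC · BA = 490/27]
   → A = (-4/9, -2/3)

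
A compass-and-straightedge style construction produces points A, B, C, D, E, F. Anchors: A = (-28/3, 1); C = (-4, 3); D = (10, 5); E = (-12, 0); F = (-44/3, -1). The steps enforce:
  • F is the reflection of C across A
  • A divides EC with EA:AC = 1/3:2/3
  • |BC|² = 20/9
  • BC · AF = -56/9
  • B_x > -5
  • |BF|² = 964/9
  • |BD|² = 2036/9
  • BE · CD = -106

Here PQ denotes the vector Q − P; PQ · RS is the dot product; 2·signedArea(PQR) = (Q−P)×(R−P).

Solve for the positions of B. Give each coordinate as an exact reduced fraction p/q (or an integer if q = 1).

B = (-14/3, 5/3)

1. B_x = -14/3  [BE · CD = -106 ∩ BC · AF = -56/9]
2. B_y = 5/3  [BE · CD = -106 ∩ BC · AF = -56/9]
   → B = (-14/3, 5/3)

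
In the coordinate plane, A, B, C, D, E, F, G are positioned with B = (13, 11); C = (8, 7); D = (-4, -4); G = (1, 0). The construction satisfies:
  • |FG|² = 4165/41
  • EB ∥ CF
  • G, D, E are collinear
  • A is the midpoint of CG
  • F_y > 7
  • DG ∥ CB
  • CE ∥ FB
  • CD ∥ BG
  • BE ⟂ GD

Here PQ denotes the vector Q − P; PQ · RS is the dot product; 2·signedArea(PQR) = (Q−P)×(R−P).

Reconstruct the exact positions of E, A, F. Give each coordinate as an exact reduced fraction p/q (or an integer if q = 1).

1. E_x = 561/41  [G, D, E are collinear ∩ BE ⟂ GD]
2. E_y = 416/41  [G, D, E are collinear ∩ BE ⟂ GD]
   → E = (561/41, 416/41)
3. A_x = 9/2  [A is the midpoint of CG]
4. A_y = 7/2  [A is the midpoint of CG]
   → A = (9/2, 7/2)
5. F_x = 300/41  [CE ∥ FB ∩ EB ∥ CF]
6. F_y = 322/41  [CE ∥ FB ∩ EB ∥ CF]
   → F = (300/41, 322/41)

A = (9/2, 7/2)
E = (561/41, 416/41)
F = (300/41, 322/41)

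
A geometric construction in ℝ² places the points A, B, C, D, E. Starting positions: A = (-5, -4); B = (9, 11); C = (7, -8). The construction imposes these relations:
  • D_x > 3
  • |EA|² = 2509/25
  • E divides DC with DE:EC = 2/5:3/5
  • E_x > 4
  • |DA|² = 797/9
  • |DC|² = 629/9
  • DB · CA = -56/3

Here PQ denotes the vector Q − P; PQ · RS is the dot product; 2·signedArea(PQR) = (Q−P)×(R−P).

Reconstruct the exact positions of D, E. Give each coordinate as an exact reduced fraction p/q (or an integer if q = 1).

1. D_x = 11/3  [line 12·x + -4·y + -136/3 = 0 ∩ |DC|² = 629/9]
2. D_y = -1/3  [line 12·x + -4·y + -136/3 = 0 ∩ |DC|² = 629/9]
   → D = (11/3, -1/3)
3. E_x = 5  [E divides DC with DE:EC = 2/5:3/5]
4. E_y = -17/5  [E divides DC with DE:EC = 2/5:3/5]
   → E = (5, -17/5)

D = (11/3, -1/3)
E = (5, -17/5)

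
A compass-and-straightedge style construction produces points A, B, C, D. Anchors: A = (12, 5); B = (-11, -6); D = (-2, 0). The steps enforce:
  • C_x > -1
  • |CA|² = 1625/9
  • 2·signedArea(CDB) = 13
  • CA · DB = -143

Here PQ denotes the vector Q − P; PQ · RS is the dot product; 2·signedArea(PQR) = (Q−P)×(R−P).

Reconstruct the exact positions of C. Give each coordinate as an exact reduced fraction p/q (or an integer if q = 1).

C = (-1/3, -1/3)

1. C_x = -1/3  [CA · DB = -143 ∩ 2·signedArea(CDB) = 13]
2. C_y = -1/3  [CA · DB = -143 ∩ 2·signedArea(CDB) = 13]
   → C = (-1/3, -1/3)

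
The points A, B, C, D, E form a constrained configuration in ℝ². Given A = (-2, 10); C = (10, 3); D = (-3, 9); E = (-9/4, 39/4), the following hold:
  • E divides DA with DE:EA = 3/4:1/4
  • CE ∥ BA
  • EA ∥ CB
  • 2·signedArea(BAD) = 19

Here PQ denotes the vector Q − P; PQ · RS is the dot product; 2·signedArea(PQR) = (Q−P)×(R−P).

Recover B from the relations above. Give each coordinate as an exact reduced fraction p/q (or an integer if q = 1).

B = (41/4, 13/4)

1. B_x = 41/4  [CE ∥ BA ∩ EA ∥ CB]
2. B_y = 13/4  [CE ∥ BA ∩ EA ∥ CB]
   → B = (41/4, 13/4)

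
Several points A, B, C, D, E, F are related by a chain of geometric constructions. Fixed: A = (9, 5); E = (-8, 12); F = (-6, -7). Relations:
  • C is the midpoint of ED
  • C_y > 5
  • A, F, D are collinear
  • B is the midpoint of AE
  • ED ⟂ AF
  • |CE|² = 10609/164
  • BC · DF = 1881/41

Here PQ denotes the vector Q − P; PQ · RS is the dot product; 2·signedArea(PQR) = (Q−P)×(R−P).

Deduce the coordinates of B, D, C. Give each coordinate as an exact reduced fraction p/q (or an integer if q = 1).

B = (1/2, 17/2)
C = (-122/41, 469/82)
D = (84/41, -23/41)

1. B_x = 1/2  [B is the midpoint of AE]
2. B_y = 17/2  [B is the midpoint of AE]
   → B = (1/2, 17/2)
3. D_x = 84/41  [A, F, D are collinear ∩ ED ⟂ AF]
4. D_y = -23/41  [A, F, D are collinear ∩ ED ⟂ AF]
   → D = (84/41, -23/41)
5. C_x = -122/41  [C is the midpoint of ED]
6. C_y = 469/82  [C is the midpoint of ED]
   → C = (-122/41, 469/82)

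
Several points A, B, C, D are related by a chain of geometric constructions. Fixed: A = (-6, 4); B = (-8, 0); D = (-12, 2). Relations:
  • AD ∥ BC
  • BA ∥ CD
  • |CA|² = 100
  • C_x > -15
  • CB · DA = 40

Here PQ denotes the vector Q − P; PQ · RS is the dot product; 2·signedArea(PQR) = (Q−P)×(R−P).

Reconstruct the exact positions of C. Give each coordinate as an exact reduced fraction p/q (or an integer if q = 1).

C = (-14, -2)

1. C_x = -14  [BA ∥ CD ∩ AD ∥ BC]
2. C_y = -2  [BA ∥ CD ∩ AD ∥ BC]
   → C = (-14, -2)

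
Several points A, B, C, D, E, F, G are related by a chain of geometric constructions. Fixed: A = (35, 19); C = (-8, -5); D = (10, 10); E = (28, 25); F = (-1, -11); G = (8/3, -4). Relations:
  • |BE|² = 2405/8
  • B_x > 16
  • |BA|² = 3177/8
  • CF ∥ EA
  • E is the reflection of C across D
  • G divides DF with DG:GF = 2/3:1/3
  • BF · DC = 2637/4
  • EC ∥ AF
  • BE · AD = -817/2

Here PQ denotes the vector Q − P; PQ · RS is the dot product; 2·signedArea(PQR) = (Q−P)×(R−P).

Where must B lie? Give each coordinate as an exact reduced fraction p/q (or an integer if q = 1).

1. B_x = 65/4  [BF · DC = 2637/4 ∩ BE · AD = -817/2]
2. B_y = 49/4  [BF · DC = 2637/4 ∩ BE · AD = -817/2]
   → B = (65/4, 49/4)

B = (65/4, 49/4)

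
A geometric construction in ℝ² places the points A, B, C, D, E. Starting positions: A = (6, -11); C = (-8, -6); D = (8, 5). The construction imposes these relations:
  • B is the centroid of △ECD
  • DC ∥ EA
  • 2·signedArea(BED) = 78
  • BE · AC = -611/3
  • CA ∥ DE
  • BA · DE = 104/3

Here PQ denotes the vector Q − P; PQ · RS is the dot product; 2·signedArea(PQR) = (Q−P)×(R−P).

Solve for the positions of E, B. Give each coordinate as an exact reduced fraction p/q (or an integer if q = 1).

1. E_x = 22  [DC ∥ EA ∩ CA ∥ DE]
2. E_y = 0  [DC ∥ EA ∩ CA ∥ DE]
   → E = (22, 0)
3. B_x = 22/3  [B is the centroid of △ECD]
4. B_y = -1/3  [B is the centroid of △ECD]
   → B = (22/3, -1/3)

B = (22/3, -1/3)
E = (22, 0)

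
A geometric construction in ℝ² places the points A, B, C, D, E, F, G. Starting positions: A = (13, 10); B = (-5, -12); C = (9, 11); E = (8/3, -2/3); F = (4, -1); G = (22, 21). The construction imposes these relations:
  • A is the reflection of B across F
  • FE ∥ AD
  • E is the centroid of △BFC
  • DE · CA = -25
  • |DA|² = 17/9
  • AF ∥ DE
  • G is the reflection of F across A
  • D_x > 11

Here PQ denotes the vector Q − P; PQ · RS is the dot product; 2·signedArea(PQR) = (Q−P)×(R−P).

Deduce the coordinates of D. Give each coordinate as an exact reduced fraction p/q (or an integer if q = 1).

1. D_x = 35/3  [AF ∥ DE ∩ FE ∥ AD]
2. D_y = 31/3  [AF ∥ DE ∩ FE ∥ AD]
   → D = (35/3, 31/3)

D = (35/3, 31/3)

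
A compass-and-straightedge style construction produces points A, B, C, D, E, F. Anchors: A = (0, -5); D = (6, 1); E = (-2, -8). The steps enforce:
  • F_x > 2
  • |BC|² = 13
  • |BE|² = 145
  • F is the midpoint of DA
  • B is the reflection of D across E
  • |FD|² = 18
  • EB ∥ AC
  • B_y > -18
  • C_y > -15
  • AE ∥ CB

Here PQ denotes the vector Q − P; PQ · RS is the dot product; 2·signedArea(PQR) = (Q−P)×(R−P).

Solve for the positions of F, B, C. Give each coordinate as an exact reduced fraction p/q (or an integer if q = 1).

B = (-10, -17)
C = (-8, -14)
F = (3, -2)

1. F_x = 3  [F is the midpoint of DA]
2. F_y = -2  [F is the midpoint of DA]
   → F = (3, -2)
3. B_x = -10  [B is the reflection of D across E]
4. B_y = -17  [B is the reflection of D across E]
   → B = (-10, -17)
5. C_x = -8  [AE ∥ CB ∩ EB ∥ AC]
6. C_y = -14  [AE ∥ CB ∩ EB ∥ AC]
   → C = (-8, -14)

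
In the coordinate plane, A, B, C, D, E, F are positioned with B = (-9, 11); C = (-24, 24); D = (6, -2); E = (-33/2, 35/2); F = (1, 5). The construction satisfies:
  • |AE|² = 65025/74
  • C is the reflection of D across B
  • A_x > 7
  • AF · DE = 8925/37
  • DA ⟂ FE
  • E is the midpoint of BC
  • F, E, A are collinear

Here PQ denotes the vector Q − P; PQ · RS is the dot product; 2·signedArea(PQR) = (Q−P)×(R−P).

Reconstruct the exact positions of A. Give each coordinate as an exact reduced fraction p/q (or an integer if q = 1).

1. A_x = 282/37  [F, E, A are collinear ∩ DA ⟂ FE]
2. A_y = 10/37  [F, E, A are collinear ∩ DA ⟂ FE]
   → A = (282/37, 10/37)

A = (282/37, 10/37)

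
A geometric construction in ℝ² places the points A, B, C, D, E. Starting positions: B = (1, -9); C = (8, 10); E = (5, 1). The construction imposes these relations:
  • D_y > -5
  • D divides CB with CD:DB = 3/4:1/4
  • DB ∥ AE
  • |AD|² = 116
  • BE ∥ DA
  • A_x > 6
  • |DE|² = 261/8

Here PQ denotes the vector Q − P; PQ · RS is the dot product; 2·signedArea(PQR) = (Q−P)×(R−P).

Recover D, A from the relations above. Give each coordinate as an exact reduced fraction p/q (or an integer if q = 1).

A = (27/4, 23/4)
D = (11/4, -17/4)

1. D_x = 11/4  [D divides CB with CD:DB = 3/4:1/4]
2. D_y = -17/4  [D divides CB with CD:DB = 3/4:1/4]
   → D = (11/4, -17/4)
3. A_x = 27/4  [DB ∥ AE ∩ BE ∥ DA]
4. A_y = 23/4  [DB ∥ AE ∩ BE ∥ DA]
   → A = (27/4, 23/4)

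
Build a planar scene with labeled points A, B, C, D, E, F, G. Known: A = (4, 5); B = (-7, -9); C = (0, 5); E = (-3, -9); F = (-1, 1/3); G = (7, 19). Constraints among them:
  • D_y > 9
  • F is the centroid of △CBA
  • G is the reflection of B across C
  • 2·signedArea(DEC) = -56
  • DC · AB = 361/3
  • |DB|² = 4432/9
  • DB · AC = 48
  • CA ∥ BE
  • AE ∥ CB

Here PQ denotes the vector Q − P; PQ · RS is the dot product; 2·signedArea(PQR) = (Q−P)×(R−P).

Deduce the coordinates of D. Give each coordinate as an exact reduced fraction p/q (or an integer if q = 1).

D = (5, 29/3)

1. D_x = 5  [DB · AC = 48 ∩ 2·signedArea(DEC) = -56]
2. D_y = 29/3  [DB · AC = 48 ∩ 2·signedArea(DEC) = -56]
   → D = (5, 29/3)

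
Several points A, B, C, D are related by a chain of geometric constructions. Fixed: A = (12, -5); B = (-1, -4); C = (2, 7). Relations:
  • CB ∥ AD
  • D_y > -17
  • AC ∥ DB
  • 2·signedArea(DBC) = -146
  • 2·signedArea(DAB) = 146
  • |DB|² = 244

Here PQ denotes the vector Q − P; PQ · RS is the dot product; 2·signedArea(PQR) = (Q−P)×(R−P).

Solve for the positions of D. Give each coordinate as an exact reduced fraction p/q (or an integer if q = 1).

1. D_x = 9  [AC ∥ DB ∩ CB ∥ AD]
2. D_y = -16  [AC ∥ DB ∩ CB ∥ AD]
   → D = (9, -16)

D = (9, -16)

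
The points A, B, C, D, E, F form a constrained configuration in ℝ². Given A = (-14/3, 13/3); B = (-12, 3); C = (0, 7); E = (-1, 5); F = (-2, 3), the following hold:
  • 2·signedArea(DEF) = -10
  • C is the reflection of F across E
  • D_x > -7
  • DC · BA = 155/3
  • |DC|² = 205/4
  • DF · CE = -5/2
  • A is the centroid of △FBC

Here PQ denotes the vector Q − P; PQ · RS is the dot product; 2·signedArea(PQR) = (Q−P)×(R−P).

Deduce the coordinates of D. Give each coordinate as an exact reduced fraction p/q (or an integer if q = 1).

1. D_x = -13/2  [DC · BA = 155/3 ∩ 2·signedArea(DEF) = -10]
2. D_y = 4  [DC · BA = 155/3 ∩ 2·signedArea(DEF) = -10]
   → D = (-13/2, 4)

D = (-13/2, 4)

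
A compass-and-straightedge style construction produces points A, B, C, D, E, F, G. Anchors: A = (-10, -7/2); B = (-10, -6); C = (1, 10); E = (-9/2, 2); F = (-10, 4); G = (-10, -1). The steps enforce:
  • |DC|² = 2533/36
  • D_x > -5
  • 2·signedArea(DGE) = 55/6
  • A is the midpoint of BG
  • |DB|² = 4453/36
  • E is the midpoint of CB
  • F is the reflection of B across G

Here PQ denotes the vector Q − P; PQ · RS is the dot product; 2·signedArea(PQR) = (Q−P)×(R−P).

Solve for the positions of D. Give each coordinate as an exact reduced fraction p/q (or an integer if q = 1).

1. D_x = -9/2  [line -3·x + 11/2·y + -101/3 = 0 ∩ |DB|² = 4453/36]
2. D_y = 11/3  [line -3·x + 11/2·y + -101/3 = 0 ∩ |DB|² = 4453/36]
   → D = (-9/2, 11/3)

D = (-9/2, 11/3)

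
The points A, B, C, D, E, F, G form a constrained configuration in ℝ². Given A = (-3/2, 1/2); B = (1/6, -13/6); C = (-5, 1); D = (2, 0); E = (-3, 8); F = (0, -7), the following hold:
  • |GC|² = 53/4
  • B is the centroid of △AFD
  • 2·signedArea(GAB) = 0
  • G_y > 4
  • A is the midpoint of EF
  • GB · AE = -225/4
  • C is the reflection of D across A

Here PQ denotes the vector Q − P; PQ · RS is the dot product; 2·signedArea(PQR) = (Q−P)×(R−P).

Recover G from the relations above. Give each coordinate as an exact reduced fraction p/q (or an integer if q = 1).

G = (-4, 9/2)

1. G_x = -4  [2·signedArea(GAB) = 0 ∩ GB · AE = -225/4]
2. G_y = 9/2  [2·signedArea(GAB) = 0 ∩ GB · AE = -225/4]
   → G = (-4, 9/2)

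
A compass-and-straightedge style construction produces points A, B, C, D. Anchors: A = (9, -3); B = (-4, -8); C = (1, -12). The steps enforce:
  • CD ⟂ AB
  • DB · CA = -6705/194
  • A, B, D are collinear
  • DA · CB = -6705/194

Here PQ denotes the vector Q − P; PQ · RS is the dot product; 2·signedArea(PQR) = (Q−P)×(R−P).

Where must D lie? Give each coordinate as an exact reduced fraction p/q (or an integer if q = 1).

D = (-191/194, -1327/194)

1. D_x = -191/194  [A, B, D are collinear ∩ CD ⟂ AB]
2. D_y = -1327/194  [A, B, D are collinear ∩ CD ⟂ AB]
   → D = (-191/194, -1327/194)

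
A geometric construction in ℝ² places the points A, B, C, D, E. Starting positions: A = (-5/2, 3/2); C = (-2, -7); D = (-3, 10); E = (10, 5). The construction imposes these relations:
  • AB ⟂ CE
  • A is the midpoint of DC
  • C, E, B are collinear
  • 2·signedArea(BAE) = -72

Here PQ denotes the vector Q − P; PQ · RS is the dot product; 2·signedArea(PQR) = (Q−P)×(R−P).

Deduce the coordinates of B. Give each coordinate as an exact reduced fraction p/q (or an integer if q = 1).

B = (2, -3)

1. B_x = 2  [C, E, B are collinear ∩ AB ⟂ CE]
2. B_y = -3  [C, E, B are collinear ∩ AB ⟂ CE]
   → B = (2, -3)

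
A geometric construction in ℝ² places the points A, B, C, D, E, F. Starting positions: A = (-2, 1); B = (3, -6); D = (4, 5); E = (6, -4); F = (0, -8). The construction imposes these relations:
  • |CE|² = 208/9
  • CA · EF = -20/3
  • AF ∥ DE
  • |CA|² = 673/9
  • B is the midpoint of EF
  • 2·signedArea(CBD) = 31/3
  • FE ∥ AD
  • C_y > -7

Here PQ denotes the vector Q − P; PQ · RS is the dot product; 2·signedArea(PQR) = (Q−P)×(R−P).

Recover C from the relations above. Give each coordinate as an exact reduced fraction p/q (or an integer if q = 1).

C = (2, -20/3)

1. C_x = 2  [2·signedArea(CBD) = 31/3 ∩ CA · EF = -20/3]
2. C_y = -20/3  [2·signedArea(CBD) = 31/3 ∩ CA · EF = -20/3]
   → C = (2, -20/3)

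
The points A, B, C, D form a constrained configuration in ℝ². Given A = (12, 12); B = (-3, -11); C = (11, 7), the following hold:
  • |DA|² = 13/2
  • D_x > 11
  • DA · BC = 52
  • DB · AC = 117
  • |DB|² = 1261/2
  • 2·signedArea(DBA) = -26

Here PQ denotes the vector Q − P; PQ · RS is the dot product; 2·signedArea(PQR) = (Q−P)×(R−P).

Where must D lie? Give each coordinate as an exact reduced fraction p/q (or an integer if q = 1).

1. D_x = 23/2  [DB · AC = 117 ∩ 2·signedArea(DBA) = -26]
2. D_y = 19/2  [DB · AC = 117 ∩ 2·signedArea(DBA) = -26]
   → D = (23/2, 19/2)

D = (23/2, 19/2)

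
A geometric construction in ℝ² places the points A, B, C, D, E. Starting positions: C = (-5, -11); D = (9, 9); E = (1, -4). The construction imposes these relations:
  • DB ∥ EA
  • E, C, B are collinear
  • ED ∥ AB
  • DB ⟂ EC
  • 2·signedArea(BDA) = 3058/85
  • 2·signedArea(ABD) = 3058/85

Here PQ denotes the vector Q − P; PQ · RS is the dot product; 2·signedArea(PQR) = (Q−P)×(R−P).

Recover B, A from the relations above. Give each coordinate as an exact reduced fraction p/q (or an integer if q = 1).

A = (239/85, -472/85)
B = (919/85, 633/85)

1. B_x = 919/85  [E, C, B are collinear ∩ DB ⟂ EC]
2. B_y = 633/85  [E, C, B are collinear ∩ DB ⟂ EC]
   → B = (919/85, 633/85)
3. A_x = 239/85  [ED ∥ AB ∩ DB ∥ EA]
4. A_y = -472/85  [ED ∥ AB ∩ DB ∥ EA]
   → A = (239/85, -472/85)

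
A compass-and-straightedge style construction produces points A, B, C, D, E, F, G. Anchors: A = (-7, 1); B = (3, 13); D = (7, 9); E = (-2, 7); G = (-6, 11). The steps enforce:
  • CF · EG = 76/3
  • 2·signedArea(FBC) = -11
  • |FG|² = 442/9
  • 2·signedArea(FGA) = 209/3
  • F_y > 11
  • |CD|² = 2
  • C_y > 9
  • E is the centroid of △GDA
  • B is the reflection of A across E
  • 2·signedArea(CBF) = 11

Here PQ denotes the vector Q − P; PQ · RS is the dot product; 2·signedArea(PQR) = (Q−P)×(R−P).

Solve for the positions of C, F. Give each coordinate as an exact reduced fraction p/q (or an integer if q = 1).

C = (6, 10)
F = (1, 34/3)

1. F_x = 1  [line 10·x + -1·y + 4/3 = 0 ∩ |FG|² = 442/9]
2. F_y = 34/3  [line 10·x + -1·y + 4/3 = 0 ∩ |FG|² = 442/9]
   → F = (1, 34/3)
3. C_x = 6  [2·signedArea(CBF) = 11 ∩ CF · EG = 76/3]
4. C_y = 10  [2·signedArea(CBF) = 11 ∩ CF · EG = 76/3]
   → C = (6, 10)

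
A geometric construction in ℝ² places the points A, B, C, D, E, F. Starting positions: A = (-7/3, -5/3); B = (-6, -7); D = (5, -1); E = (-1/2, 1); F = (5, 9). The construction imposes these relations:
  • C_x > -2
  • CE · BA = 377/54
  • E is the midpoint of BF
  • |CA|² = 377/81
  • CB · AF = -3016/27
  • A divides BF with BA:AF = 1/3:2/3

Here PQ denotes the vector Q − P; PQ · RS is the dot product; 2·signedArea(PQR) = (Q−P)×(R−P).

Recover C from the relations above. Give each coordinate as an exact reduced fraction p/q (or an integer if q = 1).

C = (-10/9, 1/9)

1. C_x = -10/9  [line -11/3·x + -16/3·y + -94/27 = 0 ∩ |CA|² = 377/81]
2. C_y = 1/9  [line -11/3·x + -16/3·y + -94/27 = 0 ∩ |CA|² = 377/81]
   → C = (-10/9, 1/9)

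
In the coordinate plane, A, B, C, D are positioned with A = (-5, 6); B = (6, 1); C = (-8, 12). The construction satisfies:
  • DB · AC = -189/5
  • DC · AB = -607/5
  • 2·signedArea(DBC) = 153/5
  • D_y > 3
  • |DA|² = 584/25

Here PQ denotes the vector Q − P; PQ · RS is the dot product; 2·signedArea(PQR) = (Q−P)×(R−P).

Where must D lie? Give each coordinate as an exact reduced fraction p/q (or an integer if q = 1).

1. D_x = -3/5  [2·signedArea(DBC) = 153/5 ∩ DB · AC = -189/5]
2. D_y = 4  [2·signedArea(DBC) = 153/5 ∩ DB · AC = -189/5]
   → D = (-3/5, 4)

D = (-3/5, 4)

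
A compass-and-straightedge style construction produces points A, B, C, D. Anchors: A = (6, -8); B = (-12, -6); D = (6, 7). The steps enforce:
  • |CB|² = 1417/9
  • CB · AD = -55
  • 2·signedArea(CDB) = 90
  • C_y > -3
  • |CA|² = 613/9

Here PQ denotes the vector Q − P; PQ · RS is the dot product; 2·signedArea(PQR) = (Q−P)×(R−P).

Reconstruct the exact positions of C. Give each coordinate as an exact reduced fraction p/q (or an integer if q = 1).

C = (0, -7/3)

1. C_x = 0  [CB · AD = -55 ∩ 2·signedArea(CDB) = 90]
2. C_y = -7/3  [CB · AD = -55 ∩ 2·signedArea(CDB) = 90]
   → C = (0, -7/3)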